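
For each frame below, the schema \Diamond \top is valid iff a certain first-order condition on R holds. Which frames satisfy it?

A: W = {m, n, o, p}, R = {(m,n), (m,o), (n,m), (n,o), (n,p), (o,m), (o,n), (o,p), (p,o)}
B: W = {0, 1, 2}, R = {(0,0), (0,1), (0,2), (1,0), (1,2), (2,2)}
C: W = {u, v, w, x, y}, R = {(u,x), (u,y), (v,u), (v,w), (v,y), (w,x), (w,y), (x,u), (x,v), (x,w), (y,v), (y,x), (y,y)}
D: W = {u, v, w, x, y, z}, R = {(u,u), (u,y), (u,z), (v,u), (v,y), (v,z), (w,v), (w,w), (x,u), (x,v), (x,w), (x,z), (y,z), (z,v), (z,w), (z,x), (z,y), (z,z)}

Frame correspondent (Sahlqvist): \forall x \exists y Rxy — i.e. seriality.
A: ✓.
B: ✓.
C: ✓.
D: ✓.

A, B, C, D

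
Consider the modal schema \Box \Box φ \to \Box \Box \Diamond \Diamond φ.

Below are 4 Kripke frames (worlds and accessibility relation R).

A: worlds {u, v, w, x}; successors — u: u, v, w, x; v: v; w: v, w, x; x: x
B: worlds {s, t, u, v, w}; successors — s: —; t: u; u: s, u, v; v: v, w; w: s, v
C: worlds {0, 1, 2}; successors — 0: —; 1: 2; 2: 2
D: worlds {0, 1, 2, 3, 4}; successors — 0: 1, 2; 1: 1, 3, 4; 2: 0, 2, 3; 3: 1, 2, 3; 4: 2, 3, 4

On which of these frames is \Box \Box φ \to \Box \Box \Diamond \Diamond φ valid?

This is the axiom for a generalized confluence (Geach) condition; its first-order frame correspondent is \forall x \forall z (x R^2 z \to \exists w (x R^2 w \wedge z R^2 w)).
A: satisfies the condition.
B: fails — tR²s but no w* with tR²w* and sR²w*.
C: satisfies the condition.
D: satisfies the condition.

A, C, D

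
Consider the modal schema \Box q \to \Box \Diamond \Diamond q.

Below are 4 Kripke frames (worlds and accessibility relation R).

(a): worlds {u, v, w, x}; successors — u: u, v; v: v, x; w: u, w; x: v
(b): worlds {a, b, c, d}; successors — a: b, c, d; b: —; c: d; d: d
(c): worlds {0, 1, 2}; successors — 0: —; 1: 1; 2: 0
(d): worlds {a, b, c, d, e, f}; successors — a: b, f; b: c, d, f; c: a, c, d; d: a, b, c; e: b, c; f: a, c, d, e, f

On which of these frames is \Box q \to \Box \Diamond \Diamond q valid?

Frame correspondent (Sahlqvist): \forall x \forall z (xRz \to \exists w (xRw \wedge z R^2 w)) — i.e. a generalized confluence (Geach) condition.
(a): condition met.
(b): fails — aRb but no w with aRw and bR²w.
(c): fails — 2R0 but no w with 2Rw and 0R²w.
(d): condition met.

(a), (d)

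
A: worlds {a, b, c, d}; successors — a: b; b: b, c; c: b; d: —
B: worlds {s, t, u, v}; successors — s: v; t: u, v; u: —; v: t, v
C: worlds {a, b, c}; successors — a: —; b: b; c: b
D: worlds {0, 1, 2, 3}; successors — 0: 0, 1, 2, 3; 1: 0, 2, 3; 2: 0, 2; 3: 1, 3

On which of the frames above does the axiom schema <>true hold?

D

This is the axiom for seriality; its first-order frame correspondent is forall x exists y Rxy.
A: fails — world d has no successor.
B: fails — world u has no successor.
C: fails — world a has no successor.
D: condition met.
Valid on: D.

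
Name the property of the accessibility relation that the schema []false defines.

□⊥ is valid iff no world has any successor (otherwise □⊥ fails at any world with one).
Conversely, on a frame with emptiness of R the schema holds at every world under every valuation.
Frame condition: forall x forall y ~Rxy.

emptiness of R: forall x forall y ~Rxy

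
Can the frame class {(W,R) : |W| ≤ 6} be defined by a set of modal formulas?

No — not modally definable

Any modally definable frame class is closed under disjoint unions.
Any modal formula valid on each of 7 disjoint one-world frames is valid on their disjoint union (validity is preserved under disjoint unions). Each one-world frame has |W|=1≤6, but the union has |W|=7.
Hence having at most 6 worlds is not modally definable.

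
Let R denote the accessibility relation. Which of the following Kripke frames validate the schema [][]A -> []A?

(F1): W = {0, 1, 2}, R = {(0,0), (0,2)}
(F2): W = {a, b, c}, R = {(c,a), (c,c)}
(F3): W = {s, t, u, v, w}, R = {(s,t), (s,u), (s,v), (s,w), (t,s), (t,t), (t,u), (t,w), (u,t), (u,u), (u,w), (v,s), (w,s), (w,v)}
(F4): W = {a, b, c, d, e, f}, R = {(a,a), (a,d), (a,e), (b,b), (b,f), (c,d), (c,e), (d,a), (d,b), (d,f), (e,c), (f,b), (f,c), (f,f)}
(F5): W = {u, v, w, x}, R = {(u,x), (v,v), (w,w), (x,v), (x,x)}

Frame correspondent (Sahlqvist): forall x forall y (Rxy -> exists z (Rxz & Rzy)) — i.e. density.
(F1): satisfies the condition.
(F2): satisfies the condition.
(F3): fails — Rvs but no z with Rvz and Rzs.
(F4): fails — Rcd but no z with Rcz and Rzd.
(F5): satisfies the condition.
Valid on: (F1), (F2), (F5).

(F1), (F2), (F5)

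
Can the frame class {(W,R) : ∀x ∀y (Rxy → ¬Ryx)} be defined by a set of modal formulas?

Not definable by any modal formula

Modal frame validity is preserved under surjective bounded morphisms.
The 5-cycle (worlds a,b,c,d,e with a→b→c→d→e→a) is asymmetric. Mapping every world to a single reflexive point • is a surjective bounded morphism, and the reflexive point is not asymmetric (R•• but asymmetry requires ¬R••).
So no modal formula (or set of formulas) defines exactly the asymmetric frames.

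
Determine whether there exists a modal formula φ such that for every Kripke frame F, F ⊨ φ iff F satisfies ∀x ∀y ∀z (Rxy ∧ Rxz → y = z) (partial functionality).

Yes, by ◇p → □p

Yes: it is partial functionality, defined by the CD schema ◇p → □p.
Suppose ◇p→□p is valid. Take Rxy, Rxz and set V(p)={y}. Then ◇p at x, so □p at x, so p at z, i.e. z=y.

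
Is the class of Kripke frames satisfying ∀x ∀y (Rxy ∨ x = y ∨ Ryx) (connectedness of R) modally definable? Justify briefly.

Not definable by any modal formula

If a class were modally definable it would be closed under disjoint unions (Goldblatt–Thomason).
Take 2 disjoint single-world reflexive frames: each is trivially connected, but their disjoint union has 2 worlds with no edge between distinct components, so it is not connected.
Hence connectedness of R is not modally definable.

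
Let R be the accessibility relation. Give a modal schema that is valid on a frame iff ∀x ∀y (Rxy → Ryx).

The condition is symmetry. The B schema ψ → □◇ψ defines it.
Suppose ψ→□◇ψ is valid. Take Rxy and set V(ψ)={x}. Then ψ at x, so □◇ψ at x, so ◇ψ at y, so some z with Ryz has ψ; z=x, i.e. Ryx.

ψ → □◇ψ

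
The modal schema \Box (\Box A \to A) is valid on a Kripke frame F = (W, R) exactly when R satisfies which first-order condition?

This is the T□ axiom.
It corresponds to shift-reflexivity: \forall x \forall y (Rxy \to Ryy).

Shift-reflexivity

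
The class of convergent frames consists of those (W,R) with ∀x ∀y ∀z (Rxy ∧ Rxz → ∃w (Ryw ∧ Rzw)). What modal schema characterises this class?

◇□ψ → □◇ψ

The condition is convergence. The .2 schema ◇□ψ → □◇ψ defines it.
Suppose ◇□ψ→□◇ψ is valid. Take Rxy, Rxz and set V(ψ)={w : Ryw}. Then □ψ at y so ◇□ψ at x, so □◇ψ at x, so ◇ψ at z, giving w with Rzw and Ryw.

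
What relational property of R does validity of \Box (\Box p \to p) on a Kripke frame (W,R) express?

shift-reflexivity

Suppose □(□p→p) is valid. Take Rxy and set V(p)={w : Ryw}. Then at y, □p holds; since □(□p→p) at x, □p→p at y, so p at y, i.e. Ryy.
Conversely, on a frame with shift-reflexivity the schema holds at every world under every valuation.
Frame condition: \forall x \forall y (Rxy \to Ryy).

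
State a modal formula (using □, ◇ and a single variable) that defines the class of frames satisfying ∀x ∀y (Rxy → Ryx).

q → □◇q

This is symmetry; the standard corresponding axiom is B: q → □◇q.
Suppose q→□◇q is valid. Take Rxy and set V(q)={x}. Then q at x, so □◇q at x, so ◇q at y, so some z with Ryz has q; z=x, i.e. Ryx.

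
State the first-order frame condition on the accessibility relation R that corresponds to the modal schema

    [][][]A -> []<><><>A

forall x forall z (xRz -> exists w (x R^3 w & z R^3 w))

This is a Sahlqvist (Geach-type) schema ◇^0□^3A → □^1◇^3A.
Minimal-valuation argument: fix x; take any y with xR^0y and any z with xR^1z. Set V(A) to the set of worlds R-reachable from y in exactly 3 steps. Then □^3A holds at y, so the antecedent holds at x; validity forces ◇^3A at z, giving a w with zR^3w and yR^3w.
First-order correspondent: forall x forall z (xRz -> exists w (x R^3 w & z R^3 w)).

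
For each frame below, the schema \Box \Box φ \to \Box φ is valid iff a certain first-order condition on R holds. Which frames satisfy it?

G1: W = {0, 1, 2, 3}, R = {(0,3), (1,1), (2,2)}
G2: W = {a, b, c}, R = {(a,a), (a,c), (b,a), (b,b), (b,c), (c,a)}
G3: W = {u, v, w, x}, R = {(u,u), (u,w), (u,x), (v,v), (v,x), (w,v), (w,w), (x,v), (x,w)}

This is the axiom for density; its first-order frame correspondent is \forall x \forall y (Rxy \to \exists z (Rxz \wedge Rzy)).
G1: fails — R03 but no z with R0z and Rz3.
G2: satisfies the condition.
G3: satisfies the condition.

G2, G3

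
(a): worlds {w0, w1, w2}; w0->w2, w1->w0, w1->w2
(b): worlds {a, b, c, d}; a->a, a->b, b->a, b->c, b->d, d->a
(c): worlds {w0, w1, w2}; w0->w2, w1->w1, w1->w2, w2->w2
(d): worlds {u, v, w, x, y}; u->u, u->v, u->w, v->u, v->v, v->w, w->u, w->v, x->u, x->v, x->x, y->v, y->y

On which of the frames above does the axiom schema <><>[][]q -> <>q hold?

(c), (d)

Frame correspondent (Sahlqvist): forall x forall y (x R^2 y -> exists w (y R^2 w & xRw)) — i.e. a generalized confluence (Geach) condition.
(a): fails — w1R²w2 but no w with w2R²w and w1Rw.
(b): fails — aR²c but no w with cR²w and aRw.
(c): satisfies the condition.
(d): satisfies the condition.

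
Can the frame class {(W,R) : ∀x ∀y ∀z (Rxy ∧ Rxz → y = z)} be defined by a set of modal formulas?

Yes, by ◇p → □p

This is a Sahlqvist condition; the CD axiom ◇p → □p defines it.
Suppose ◇p→□p is valid. Take Rxy, Rxz and set V(p)={y}. Then ◇p at x, so □p at x, so p at z, i.e. z=y.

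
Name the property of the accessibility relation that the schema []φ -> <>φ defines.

This is the D axiom.
Its frame correspondent is seriality — forall x exists y Rxy.

Seriality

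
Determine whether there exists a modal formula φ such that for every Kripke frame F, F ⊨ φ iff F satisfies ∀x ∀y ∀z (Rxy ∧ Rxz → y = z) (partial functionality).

Yes, by ◇r → □r

Yes: it is partial functionality, defined by the CD schema ◇r → □r.
Suppose ◇r→□r is valid. Take Rxy, Rxz and set V(r)={y}. Then ◇r at x, so □r at x, so r at z, i.e. z=y.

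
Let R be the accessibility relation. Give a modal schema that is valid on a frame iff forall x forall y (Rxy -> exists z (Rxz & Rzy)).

□□p → □p

The condition is density. The C4 schema □□p → □p defines it.
Suppose □□p→□p is valid. Take Rxy and set V(p)={w : xR²w}. Then □□p at x, so □p at x, so p at y, i.e. ∃z(Rxz∧Rzy).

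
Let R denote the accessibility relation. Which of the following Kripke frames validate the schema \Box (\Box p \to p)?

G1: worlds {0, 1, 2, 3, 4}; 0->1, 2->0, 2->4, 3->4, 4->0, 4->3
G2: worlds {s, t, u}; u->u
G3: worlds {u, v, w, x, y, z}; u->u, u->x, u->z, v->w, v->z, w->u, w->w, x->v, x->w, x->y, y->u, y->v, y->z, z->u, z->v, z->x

G2

The schema corresponds to shift-reflexivity: \forall x \forall y (Rxy \to Ryy).
G1: fails — R34 but not R44.
G2: ✓.
G3: fails — Ruz but not Rzz.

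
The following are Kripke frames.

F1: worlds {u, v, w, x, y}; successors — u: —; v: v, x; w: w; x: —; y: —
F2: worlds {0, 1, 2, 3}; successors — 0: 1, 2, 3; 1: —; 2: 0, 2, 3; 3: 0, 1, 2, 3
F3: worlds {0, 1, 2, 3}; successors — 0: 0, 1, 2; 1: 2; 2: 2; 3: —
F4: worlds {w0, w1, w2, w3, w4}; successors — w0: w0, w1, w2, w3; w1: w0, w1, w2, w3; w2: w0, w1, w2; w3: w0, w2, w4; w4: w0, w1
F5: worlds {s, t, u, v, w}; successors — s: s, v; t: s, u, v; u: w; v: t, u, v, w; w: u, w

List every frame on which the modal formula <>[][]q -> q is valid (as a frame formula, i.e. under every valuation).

Frame correspondent (Sahlqvist): forall x forall y (xRy -> exists w (y R^2 w & x = w)) — i.e. a generalized confluence (Geach) condition.
F1: fails — vRx but no t with xR²t and v=t.
F2: fails — 0R1 but no w with 1R²w and 0=w.
F3: fails — 0R1 but no w with 1R²w and 0=w.
F4: holds.
F5: fails — tRu but no w* with uR²w* and t=w*.
Valid on: F4.

F4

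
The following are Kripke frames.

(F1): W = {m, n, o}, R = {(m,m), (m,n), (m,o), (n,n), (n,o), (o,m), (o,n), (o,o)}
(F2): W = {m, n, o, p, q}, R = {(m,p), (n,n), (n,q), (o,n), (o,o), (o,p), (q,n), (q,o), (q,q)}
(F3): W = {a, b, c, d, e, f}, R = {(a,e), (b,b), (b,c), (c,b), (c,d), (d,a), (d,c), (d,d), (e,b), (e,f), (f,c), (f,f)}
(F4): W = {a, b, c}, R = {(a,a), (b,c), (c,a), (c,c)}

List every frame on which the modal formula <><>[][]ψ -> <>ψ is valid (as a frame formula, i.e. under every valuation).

(F1)

The schema corresponds to a generalized confluence (Geach) condition: forall x forall y (x R^2 y -> exists w (y R^2 w & xRw)).
(F1): condition met.
(F2): fails — oR²p but no w with pR²w and oRw.
(F3): fails — aR²b but no w with bR²w and aRw.
(F4): fails — bR²a but no w with aR²w and bRw.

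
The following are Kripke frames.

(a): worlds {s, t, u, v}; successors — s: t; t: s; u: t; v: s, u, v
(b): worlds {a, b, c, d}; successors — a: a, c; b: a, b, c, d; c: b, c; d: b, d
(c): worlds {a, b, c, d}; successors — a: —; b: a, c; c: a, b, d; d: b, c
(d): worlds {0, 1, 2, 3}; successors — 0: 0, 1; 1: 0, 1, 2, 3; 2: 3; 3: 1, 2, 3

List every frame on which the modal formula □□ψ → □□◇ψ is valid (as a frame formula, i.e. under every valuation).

(b), (d)

This is the axiom for a generalized confluence (Geach) condition; its first-order frame correspondent is ∀x ∀z (xR²z → ∃w (xR²w ∧ zRw)).
(a): fails — sR²s but no w with sR²w and sRw.
(b): ✓.
(c): fails — bR²a but no w with bR²w and aRw.
(d): ✓.
Valid on: (b), (d).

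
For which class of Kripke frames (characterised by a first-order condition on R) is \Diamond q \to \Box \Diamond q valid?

The Euclidean property

This is the 5 axiom.
It corresponds to the Euclidean property: \forall x \forall y \forall z (Rxy \wedge Rxz \to Ryz).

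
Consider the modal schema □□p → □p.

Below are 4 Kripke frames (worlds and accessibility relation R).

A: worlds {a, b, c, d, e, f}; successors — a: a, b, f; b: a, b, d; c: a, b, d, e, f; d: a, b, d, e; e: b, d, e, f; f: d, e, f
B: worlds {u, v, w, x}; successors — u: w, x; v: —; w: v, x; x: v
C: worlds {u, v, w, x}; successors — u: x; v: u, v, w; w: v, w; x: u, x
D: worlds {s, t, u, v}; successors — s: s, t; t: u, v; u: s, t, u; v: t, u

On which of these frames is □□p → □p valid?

A, C

This is the axiom for density; its first-order frame correspondent is ∀x ∀y (Rxy → ∃z (Rxz ∧ Rzy)).
A: holds.
B: fails — Ruw but no z with Ruz and Rzw.
C: holds.
D: fails — Rtv but no z with Rtz and Rzv.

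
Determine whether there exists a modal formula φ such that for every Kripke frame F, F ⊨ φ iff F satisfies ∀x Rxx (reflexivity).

Yes — defined by □p → p

Yes: it is reflexivity, defined by the T schema □p → p.
Suppose □p→p is valid. At any x set V(p)={w : Rxw}. Then □p holds at x, so p holds at x, i.e. Rxx.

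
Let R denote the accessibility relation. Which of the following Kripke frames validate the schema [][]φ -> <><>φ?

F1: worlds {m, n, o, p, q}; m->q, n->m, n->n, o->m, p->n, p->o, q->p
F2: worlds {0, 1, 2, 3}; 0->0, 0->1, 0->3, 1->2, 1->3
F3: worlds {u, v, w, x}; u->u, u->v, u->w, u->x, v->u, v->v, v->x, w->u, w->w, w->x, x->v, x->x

This is the axiom for a generalized confluence (Geach) condition; its first-order frame correspondent is forall x exists w (x R^2 w & x R^2 w).
F1: ✓.
F2: fails — at 1 but no w with 1R²w and 1R²w.
F3: ✓.
Valid on: F1, F3.

F1, F3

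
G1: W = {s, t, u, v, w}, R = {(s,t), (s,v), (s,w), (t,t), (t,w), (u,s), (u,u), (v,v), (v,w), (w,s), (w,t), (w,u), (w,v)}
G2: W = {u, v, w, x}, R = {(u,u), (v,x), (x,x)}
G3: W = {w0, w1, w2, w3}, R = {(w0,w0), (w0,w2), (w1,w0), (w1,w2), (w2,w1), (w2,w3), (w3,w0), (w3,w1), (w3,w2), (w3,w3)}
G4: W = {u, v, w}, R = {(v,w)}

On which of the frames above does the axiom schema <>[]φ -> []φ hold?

G2

This is the axiom for the Euclidean property; its first-order frame correspondent is forall x forall y forall z (Rxy & Rxz -> Ryz).
G1: fails — Rsv and Rst but not Rvt.
G2: holds.
G3: fails — Rw0w2 and Rw0w2 but not Rw2w2.
G4: fails — Rvw and Rvw but not Rww.
Valid on: G2.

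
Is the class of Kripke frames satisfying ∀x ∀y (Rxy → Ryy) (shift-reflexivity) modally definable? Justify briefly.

The condition is shift-reflexivity. A defining modal formula is □(□p → p).
Suppose □(□p→p) is valid. Take Rxy and set V(p)={w : Ryw}. Then at y, □p holds; since □(□p→p) at x, □p→p at y, so p at y, i.e. Ryy.

Yes — defined by □(□p → p)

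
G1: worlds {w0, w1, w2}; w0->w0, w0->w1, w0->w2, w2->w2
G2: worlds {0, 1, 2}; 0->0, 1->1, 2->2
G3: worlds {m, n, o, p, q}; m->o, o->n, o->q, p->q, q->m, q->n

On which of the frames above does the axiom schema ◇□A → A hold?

G2

Frame correspondent (Sahlqvist): ∀x ∀y (Rxy → Ryx) — i.e. symmetry.
G1: fails — Rw0w1 but not Rw1w0.
G2: holds.
G3: fails — Ron but not Rno.
Valid on: G2.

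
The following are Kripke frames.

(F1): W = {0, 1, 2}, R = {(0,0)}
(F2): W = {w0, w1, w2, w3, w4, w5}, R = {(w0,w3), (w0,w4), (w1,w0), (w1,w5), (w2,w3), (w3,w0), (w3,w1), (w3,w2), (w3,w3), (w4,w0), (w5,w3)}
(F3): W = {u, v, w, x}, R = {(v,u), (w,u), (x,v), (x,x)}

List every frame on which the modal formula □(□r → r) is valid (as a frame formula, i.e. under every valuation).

(F1)

This is the axiom for shift-reflexivity; its first-order frame correspondent is ∀x ∀y (Rxy → Ryy).
(F1): satisfies the condition.
(F2): fails — Rw1w5 but not Rw5w5.
(F3): fails — Rvu but not Ruu.
Valid on: (F1).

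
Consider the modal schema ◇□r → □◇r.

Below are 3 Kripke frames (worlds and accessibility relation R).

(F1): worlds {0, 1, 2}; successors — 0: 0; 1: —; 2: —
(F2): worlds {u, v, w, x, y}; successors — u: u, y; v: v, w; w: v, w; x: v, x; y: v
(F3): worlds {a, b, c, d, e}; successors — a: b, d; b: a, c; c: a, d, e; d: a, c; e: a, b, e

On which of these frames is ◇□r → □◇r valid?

(F1)

This is the axiom for convergence; its first-order frame correspondent is ∀x ∀y ∀z (Rxy ∧ Rxz → ∃w (Ryw ∧ Rzw)).
(F1): condition met.
(F2): fails — Ruu and Ruy but u and y have no common successor.
(F3): fails — Rcd and Rca but d and a have no common successor.
Valid on: (F1).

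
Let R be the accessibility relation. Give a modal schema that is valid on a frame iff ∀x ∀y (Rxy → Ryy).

□(□ψ → ψ)

This is shift-reflexivity; the standard corresponding axiom is T□: □(□ψ → ψ).
Suppose □(□ψ→ψ) is valid. Take Rxy and set V(ψ)={w : Ryw}. Then at y, □ψ holds; since □(□ψ→ψ) at x, □ψ→ψ at y, so ψ at y, i.e. Ryy.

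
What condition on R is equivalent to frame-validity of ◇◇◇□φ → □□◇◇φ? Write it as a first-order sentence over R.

∀x ∀y ∀z ((xR³y ∧ xR²z) → ∃w (yRw ∧ zR²w))

This is a Sahlqvist (Geach-type) schema ◇^3□^1φ → □^2◇^2φ.
Minimal-valuation argument: fix x; take any y with xR^3y and any z with xR^2z. Set V(φ) to the set of worlds R-reachable from y in exactly 1 step. Then □^1φ holds at y, so the antecedent holds at x; validity forces ◇^2φ at z, giving a w with zR^2w and yR^1w.
First-order correspondent: ∀x ∀y ∀z ((xR³y ∧ xR²z) → ∃w (yRw ∧ zR²w)).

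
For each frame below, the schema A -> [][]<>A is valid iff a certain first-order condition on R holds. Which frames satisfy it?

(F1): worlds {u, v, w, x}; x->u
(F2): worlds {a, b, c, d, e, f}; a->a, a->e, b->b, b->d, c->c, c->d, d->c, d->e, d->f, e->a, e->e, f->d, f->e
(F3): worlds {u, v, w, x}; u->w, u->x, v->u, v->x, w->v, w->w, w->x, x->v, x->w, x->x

(F1)

Frame correspondent (Sahlqvist): forall x forall z (x R^2 z -> exists w (x = w & zRw)) — i.e. a generalized confluence (Geach) condition.
(F1): condition met.
(F2): fails — bR²c but no w with b=w and cRw.
(F3): fails — uR²w but no t with u=t and wRt.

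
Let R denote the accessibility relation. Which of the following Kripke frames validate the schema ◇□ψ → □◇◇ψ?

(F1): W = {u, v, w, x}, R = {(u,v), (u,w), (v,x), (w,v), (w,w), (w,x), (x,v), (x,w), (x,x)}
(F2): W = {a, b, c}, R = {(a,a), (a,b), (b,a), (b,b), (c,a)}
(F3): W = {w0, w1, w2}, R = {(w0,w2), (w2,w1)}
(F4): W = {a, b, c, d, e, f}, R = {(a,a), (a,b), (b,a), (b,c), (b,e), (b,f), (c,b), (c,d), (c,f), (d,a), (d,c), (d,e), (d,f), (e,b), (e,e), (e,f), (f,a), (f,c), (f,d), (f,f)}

(F1), (F2), (F4)

Frame correspondent (Sahlqvist): ∀x ∀y ∀z ((xRy ∧ xRz) → ∃w (yRw ∧ zR²w)) — i.e. a generalized confluence (Geach) condition.
(F1): holds.
(F2): holds.
(F3): fails — w0Rw2, w0Rw2 but no w with w2Rw and w2R²w.
(F4): holds.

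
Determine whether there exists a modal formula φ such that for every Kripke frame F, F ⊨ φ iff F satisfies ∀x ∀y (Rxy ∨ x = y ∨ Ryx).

No — not modally definable

Any modally definable frame class is closed under disjoint unions.
Take 2 disjoint single-world reflexive frames: each is trivially connected, but their disjoint union has 2 worlds with no edge between distinct components, so it is not connected.
So no modal formula (or set of formulas) defines exactly the connected frames.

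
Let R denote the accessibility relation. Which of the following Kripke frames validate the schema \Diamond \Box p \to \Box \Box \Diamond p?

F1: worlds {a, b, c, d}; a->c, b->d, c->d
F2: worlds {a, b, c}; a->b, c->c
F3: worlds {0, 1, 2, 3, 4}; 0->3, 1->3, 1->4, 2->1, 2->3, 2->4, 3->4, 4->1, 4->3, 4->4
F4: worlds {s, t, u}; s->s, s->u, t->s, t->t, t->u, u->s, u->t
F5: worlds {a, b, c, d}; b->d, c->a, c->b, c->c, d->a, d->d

F2, F3, F4

This is the axiom for a generalized confluence (Geach) condition; its first-order frame correspondent is \forall x \forall y \forall z ((xRy \wedge x R^2 z) \to \exists w (yRw \wedge zRw)).
F1: fails — aRc, aR²d but no w with cRw and dRw.
F2: satisfies the condition.
F3: satisfies the condition.
F4: satisfies the condition.
F5: fails — bRd, bR²a but no w with dRw and aRw.
Valid on: F2, F3, F4.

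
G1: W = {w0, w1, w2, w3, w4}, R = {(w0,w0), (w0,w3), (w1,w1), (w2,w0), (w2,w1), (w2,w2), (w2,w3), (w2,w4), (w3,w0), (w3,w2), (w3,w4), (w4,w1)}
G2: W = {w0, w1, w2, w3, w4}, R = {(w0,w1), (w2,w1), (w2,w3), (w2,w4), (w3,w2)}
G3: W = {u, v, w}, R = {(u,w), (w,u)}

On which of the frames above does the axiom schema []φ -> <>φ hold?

G1

The schema corresponds to seriality: forall x exists y Rxy.
G1: satisfies the condition.
G2: fails — world w1 has no successor.
G3: fails — world v has no successor.
Valid on: G1.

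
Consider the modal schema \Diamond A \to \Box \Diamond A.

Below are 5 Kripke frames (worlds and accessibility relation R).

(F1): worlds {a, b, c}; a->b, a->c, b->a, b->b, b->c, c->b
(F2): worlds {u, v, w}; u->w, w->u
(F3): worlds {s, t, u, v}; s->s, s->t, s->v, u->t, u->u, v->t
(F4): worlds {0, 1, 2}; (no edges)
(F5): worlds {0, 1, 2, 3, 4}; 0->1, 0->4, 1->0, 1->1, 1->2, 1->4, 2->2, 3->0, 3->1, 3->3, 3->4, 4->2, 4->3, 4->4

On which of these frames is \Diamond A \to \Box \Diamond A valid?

This is the axiom for the Euclidean property; its first-order frame correspondent is \forall x \forall y \forall z (Rxy \wedge Rxz \to Ryz).
(F1): fails — Rac and Rac but not Rcc.
(F2): fails — Ruw and Ruw but not Rww.
(F3): fails — Rsv and Rsv but not Rvv.
(F4): condition met.
(F5): fails — R04 and R01 but not R41.

(F4)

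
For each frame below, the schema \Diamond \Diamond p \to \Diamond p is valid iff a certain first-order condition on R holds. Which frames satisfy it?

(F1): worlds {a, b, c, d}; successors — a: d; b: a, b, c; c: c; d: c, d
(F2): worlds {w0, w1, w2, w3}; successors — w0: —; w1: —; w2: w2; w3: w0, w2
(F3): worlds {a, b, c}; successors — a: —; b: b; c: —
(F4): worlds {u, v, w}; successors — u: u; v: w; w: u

This is the axiom for transitivity; its first-order frame correspondent is \forall x \forall y \forall z (Rxy \wedge Ryz \to Rxz).
(F1): fails — Rba and Rad but not Rbd.
(F2): holds.
(F3): holds.
(F4): fails — Rvw and Rwu but not Rvu.
Valid on: (F2), (F3).

(F2), (F3)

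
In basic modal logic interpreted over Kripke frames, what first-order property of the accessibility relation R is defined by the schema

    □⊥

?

□⊥ is valid iff no world has any successor (otherwise □⊥ fails at any world with one).
The converse is a direct semantic check.
Frame condition: ∀x ∀y ¬Rxy.

emptiness of R: ∀x ∀y ¬Rxy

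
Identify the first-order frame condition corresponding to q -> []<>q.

Symmetry

Suppose q→□◇q is valid. Take Rxy and set V(q)={x}. Then q at x, so □◇q at x, so ◇q at y, so some z with Ryz has q; z=x, i.e. Ryx.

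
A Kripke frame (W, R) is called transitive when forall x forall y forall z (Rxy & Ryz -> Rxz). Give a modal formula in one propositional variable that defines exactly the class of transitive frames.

The condition is transitivity. The 4 schema □ψ → □□ψ defines it.

□ψ → □□ψ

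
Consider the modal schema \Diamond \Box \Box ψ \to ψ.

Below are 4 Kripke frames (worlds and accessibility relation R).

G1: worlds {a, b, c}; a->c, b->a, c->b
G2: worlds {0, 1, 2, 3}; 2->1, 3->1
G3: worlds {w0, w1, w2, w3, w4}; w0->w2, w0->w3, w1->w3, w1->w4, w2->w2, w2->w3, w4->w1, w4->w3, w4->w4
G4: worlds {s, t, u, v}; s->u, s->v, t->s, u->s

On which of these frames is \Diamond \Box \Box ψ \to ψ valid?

G1

The schema corresponds to a generalized confluence (Geach) condition: \forall x \forall y (xRy \to \exists w (y R^2 w \wedge x = w)).
G1: condition met.
G2: fails — 2R1 but no w with 1R²w and 2=w.
G3: fails — w0Rw2 but no w with w2R²w and w0=w.
G4: fails — sRu but no w with uR²w and s=w.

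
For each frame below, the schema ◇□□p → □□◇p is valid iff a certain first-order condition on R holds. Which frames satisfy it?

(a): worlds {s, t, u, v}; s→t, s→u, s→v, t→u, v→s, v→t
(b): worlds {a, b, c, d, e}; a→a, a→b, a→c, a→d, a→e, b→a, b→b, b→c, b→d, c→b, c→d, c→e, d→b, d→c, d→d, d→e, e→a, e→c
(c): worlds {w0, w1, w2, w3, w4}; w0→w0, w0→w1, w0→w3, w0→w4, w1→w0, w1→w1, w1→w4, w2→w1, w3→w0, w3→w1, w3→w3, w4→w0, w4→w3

(b), (c)

This is the axiom for a generalized confluence (Geach) condition; its first-order frame correspondent is ∀x ∀y ∀z ((xRy ∧ xR²z) → ∃w (yR²w ∧ zRw)).
(a): fails — sRt, sR²s but no w with tR²w and sRw.
(b): holds.
(c): holds.
Valid on: (b), (c).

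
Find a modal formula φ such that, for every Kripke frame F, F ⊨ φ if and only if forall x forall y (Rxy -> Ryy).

□(□p → p)

The condition is shift-reflexivity. The T□ schema □(□p → p) defines it.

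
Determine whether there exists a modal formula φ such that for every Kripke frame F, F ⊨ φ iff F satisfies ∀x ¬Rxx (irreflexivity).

Any modally definable frame class is closed under surjective bounded morphisms.
The 2-cycle (worlds 0,1 with 0→1→0) is irreflexive, and the map sending every world to a single reflexive point • is a surjective bounded morphism (forth: every edge maps to (•,•); back: every world has a successor). So any modal formula valid on the 2-cycle is also valid on the reflexive point, which is not irreflexive.
So no modal formula (or set of formulas) defines exactly the irreflexive frames.

No — not modally definable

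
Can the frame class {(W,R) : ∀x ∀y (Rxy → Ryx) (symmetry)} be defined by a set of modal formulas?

The condition is symmetry. A defining modal formula is q → □◇q.

Definable; q → □◇q defines it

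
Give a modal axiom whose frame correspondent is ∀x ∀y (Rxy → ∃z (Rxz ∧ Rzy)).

This is density; the standard corresponding axiom is C4: □□p → □p.
Suppose □□p→□p is valid. Take Rxy and set V(p)={w : xR²w}. Then □□p at x, so □p at x, so p at y, i.e. ∃z(Rxz∧Rzy).

□□p → □p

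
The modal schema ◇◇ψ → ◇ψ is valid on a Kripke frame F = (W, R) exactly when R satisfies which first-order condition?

Equivalently (dual form): □ψ → □□ψ.
Suppose □ψ→□□ψ is valid. Take Rxy, Ryz and set V(ψ)={w : Rxw}. Then □ψ at x, so □□ψ at x, so □ψ at y, so ψ at z, i.e. Rxz.
Conversely, on a frame with transitivity the schema holds at every world under every valuation.
Frame condition: ∀x ∀y ∀z (Rxy ∧ Ryz → Rxz).

transitivity: ∀x ∀y ∀z (Rxy ∧ Ryz → Rxz)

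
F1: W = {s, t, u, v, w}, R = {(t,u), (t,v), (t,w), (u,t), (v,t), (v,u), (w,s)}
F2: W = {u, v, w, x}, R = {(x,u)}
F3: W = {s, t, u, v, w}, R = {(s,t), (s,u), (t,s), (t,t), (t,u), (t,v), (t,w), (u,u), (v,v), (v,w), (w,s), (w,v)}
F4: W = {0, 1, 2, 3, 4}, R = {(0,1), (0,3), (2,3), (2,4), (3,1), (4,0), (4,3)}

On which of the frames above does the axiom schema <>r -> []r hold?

The schema corresponds to partial functionality: forall x forall y forall z (Rxy & Rxz -> y = z).
F1: fails — t sees both u and v.
F2: satisfies the condition.
F3: fails — s sees both t and u.
F4: fails — 0 sees both 1 and 3.

F2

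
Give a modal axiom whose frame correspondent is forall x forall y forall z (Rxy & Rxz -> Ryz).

A defining formula is ◇ψ → □◇ψ (the 5 axiom).
Suppose ◇ψ→□◇ψ is valid. Take Rxy, Rxz and set V(ψ)={y}. Then ◇ψ at x, so □◇ψ at x, so ◇ψ at z, so some w with Rzw has ψ; w=y, i.e. Rzy. By symmetry of the argument, Ryz.

◇ψ → □◇ψ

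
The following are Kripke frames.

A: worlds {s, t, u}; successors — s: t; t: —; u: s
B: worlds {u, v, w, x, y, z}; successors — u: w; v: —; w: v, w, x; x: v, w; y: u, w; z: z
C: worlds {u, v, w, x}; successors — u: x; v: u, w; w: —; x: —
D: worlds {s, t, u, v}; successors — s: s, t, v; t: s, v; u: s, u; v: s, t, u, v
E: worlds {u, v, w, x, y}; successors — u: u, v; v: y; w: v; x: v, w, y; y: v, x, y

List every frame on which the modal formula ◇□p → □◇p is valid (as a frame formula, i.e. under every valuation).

Frame correspondent (Sahlqvist): ∀x ∀y ∀z (Rxy ∧ Rxz → ∃w (Ryw ∧ Rzw)) — i.e. convergence.
A: fails — Rst and Rst but t and t have no common successor.
B: fails — Rww and Rwv but w and v have no common successor.
C: fails — Rux and Rux but x and x have no common successor.
D: condition met.
E: fails — Ruv and Ruu but v and u have no common successor.
Valid on: D.

D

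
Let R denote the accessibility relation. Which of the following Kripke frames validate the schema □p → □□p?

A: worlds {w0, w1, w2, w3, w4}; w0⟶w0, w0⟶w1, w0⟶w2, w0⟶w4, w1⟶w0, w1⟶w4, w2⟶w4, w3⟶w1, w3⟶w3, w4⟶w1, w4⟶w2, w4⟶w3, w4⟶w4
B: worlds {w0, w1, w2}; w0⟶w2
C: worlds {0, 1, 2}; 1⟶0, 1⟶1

B, C

The schema corresponds to transitivity: ∀x ∀y ∀z (Rxy ∧ Ryz → Rxz).
A: fails — Rw1w0 and Rw0w1 but not Rw1w1.
B: ✓.
C: ✓.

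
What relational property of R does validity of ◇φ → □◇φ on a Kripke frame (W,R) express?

Suppose ◇φ→□◇φ is valid. Take Rxy, Rxz and set V(φ)={y}. Then ◇φ at x, so □◇φ at x, so ◇φ at z, so some w with Rzw has φ; w=y, i.e. Rzy. By symmetry of the argument, Ryz.
The converse is a direct semantic check.
Frame condition: ∀x ∀y ∀z (Rxy ∧ Rxz → Ryz).

The Euclidean property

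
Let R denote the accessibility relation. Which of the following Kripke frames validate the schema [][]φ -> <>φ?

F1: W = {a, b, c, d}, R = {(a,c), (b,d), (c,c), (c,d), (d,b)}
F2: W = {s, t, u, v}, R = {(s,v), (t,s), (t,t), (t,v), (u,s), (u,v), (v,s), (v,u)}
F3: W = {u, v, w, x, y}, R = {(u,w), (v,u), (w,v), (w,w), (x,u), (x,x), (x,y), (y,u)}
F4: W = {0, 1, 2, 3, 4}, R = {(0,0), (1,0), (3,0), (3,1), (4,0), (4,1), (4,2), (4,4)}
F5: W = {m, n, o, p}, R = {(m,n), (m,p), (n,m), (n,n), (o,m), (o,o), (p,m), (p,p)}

This is the axiom for a generalized confluence (Geach) condition; its first-order frame correspondent is forall x exists w (x R^2 w & xRw).
F1: fails — at b but no w with bR²w and bRw.
F2: fails — at s but no w with sR²w and sRw.
F3: fails — at v but no t with vR²t and vRt.
F4: fails — at 2 but no w with 2R²w and 2Rw.
F5: holds.

F5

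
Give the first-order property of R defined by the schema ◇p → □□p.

∀x ∀y ∀z ((xRy ∧ xR²z) → ∃w (y = w ∧ z = w))

This is a Sahlqvist (Geach-type) schema ◇^1□^0p → □^2◇^0p.
First-order correspondent: ∀x ∀y ∀z ((xRy ∧ xR²z) → ∃w (y = w ∧ z = w)).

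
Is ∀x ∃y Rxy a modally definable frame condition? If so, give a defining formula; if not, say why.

Yes: it is seriality, defined by the D schema □p → ◇p.

Yes — defined by □p → ◇p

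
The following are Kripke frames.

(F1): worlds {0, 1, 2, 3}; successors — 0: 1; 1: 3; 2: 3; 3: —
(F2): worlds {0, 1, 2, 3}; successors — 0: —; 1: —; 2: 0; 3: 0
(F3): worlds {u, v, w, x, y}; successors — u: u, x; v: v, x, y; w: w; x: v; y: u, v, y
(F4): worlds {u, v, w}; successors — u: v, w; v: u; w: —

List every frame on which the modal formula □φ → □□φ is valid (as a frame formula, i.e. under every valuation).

The schema corresponds to transitivity: ∀x ∀y ∀z (Rxy ∧ Ryz → Rxz).
(F1): fails — R01 and R13 but not R03.
(F2): condition met.
(F3): fails — Rux and Rxv but not Ruv.
(F4): fails — Ruv and Rvu but not Ruu.
Valid on: (F2).

(F2)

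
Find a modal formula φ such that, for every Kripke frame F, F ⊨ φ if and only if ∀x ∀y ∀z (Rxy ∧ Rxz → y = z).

◇q → □q

This is partial functionality; the standard corresponding axiom is CD: ◇q → □q.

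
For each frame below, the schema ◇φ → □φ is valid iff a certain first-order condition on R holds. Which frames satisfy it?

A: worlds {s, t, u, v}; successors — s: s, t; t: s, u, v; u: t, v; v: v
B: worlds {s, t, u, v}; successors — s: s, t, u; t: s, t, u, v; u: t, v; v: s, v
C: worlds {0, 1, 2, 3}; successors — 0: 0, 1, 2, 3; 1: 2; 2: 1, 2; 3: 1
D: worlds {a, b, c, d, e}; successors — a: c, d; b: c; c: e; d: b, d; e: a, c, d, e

none

Frame correspondent (Sahlqvist): ∀x ∀y ∀z (Rxy ∧ Rxz → y = z) — i.e. partial functionality.
A: fails — s sees both s and t.
B: fails — s sees both s and t.
C: fails — 0 sees both 0 and 1.
D: fails — a sees both c and d.
Valid on no frame.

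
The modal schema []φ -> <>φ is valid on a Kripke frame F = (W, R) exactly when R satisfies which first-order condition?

Suppose □φ→◇φ is valid. At any x set V(φ)=W. Then □φ at x, so ◇φ at x, so x has a successor.
The converse is a direct semantic check.
Frame condition: forall x exists y Rxy.

seriality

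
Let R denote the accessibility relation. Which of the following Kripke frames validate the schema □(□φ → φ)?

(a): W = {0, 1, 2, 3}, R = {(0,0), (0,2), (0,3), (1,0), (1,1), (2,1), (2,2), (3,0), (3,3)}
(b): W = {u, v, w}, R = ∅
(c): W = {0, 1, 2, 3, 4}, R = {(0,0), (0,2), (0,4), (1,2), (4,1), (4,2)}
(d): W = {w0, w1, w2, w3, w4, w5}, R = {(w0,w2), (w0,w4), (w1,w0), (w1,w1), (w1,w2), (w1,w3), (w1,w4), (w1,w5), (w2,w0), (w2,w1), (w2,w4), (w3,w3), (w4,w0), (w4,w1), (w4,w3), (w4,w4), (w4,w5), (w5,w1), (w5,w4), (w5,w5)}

(a), (b)

This is the axiom for shift-reflexivity; its first-order frame correspondent is ∀x ∀y (Rxy → Ryy).
(a): condition met.
(b): condition met.
(c): fails — R02 but not R22.
(d): fails — Rw1w0 but not Rw0w0.
Valid on: (a), (b).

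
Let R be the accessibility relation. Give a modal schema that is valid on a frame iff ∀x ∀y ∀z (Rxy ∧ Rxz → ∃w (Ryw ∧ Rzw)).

◇□r → □◇r

A defining formula is ◇□r → □◇r (the .2 axiom).
Suppose ◇□r→□◇r is valid. Take Rxy, Rxz and set V(r)={w : Ryw}. Then □r at y so ◇□r at x, so □◇r at x, so ◇r at z, giving w with Rzw and Ryw.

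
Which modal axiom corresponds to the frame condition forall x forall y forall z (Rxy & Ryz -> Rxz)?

A defining formula is □s → □□s (the 4 axiom).
Suppose □s→□□s is valid. Take Rxy, Ryz and set V(s)={w : Rxw}. Then □s at x, so □□s at x, so □s at y, so s at z, i.e. Rxz.

□s → □□s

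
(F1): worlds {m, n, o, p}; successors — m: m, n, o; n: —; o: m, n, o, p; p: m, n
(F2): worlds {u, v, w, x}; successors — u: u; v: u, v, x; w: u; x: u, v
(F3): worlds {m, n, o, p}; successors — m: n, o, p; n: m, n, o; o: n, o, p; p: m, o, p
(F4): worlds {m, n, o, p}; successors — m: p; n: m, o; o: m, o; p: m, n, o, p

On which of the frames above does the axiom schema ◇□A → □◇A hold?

This is the axiom for convergence; its first-order frame correspondent is ∀x ∀y ∀z (Rxy ∧ Rxz → ∃w (Ryw ∧ Rzw)).
(F1): fails — Rmo and Rmn but o and n have no common successor.
(F2): ✓.
(F3): ✓.
(F4): fails — Rno and Rnm but o and m have no common successor.

(F2), (F3)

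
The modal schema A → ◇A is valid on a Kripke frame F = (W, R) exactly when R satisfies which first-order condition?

reflexivity

This is frame-equivalent to □A → A (substitute ¬A for A and contrapose).
Suppose □A→A is valid. At any x set V(A)={w : Rxw}. Then □A holds at x, so A holds at x, i.e. Rxx.
Conversely, any frame satisfying ∀x Rxx validates the schema.
So the correspondent is reflexivity.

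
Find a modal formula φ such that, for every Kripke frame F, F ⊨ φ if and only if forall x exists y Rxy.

□q → ◇q

The condition is seriality. The D schema □q → ◇q defines it.
Suppose □q→◇q is valid. At any x set V(q)=W. Then □q at x, so ◇q at x, so x has a successor.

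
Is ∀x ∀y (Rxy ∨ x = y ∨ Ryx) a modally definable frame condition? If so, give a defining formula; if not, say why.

Modal frame validity is preserved under disjoint unions.
Take 3 disjoint single-world reflexive frames: each is trivially connected, but their disjoint union has 3 worlds with no edge between distinct components, so it is not connected.
So the class is not modally definable.

Not definable by any modal formula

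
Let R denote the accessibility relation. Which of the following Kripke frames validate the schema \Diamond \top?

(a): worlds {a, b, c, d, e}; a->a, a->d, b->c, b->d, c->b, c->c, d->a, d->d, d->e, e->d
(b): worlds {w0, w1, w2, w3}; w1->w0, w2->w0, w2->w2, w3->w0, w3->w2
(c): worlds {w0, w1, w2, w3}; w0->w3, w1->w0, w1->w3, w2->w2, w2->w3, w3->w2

(a), (c)

The schema corresponds to seriality: \forall x \exists y Rxy.
(a): holds.
(b): fails — world w0 has no successor.
(c): holds.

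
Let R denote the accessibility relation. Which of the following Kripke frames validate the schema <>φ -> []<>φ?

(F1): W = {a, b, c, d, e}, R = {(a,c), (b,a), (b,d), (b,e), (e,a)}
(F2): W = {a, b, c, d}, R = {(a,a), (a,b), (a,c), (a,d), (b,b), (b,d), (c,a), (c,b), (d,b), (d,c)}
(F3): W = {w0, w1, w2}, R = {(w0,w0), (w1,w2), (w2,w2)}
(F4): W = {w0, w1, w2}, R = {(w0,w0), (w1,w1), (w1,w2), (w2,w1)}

The schema corresponds to the Euclidean property: forall x forall y forall z (Rxy & Rxz -> Ryz).
(F1): fails — Rac and Rac but not Rcc.
(F2): fails — Rab and Raa but not Rba.
(F3): satisfies the condition.
(F4): fails — Rw1w2 and Rw1w2 but not Rw2w2.
Valid on: (F3).

(F3)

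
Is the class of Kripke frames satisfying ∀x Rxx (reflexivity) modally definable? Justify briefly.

Yes: it is reflexivity, defined by the T schema □r → r.
Suppose □r→r is valid. At any x set V(r)={w : Rxw}. Then □r holds at x, so r holds at x, i.e. Rxx.

Yes — defined by □r → r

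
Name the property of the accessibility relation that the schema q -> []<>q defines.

Suppose q→□◇q is valid. Take Rxy and set V(q)={x}. Then q at x, so □◇q at x, so ◇q at y, so some z with Ryz has q; z=x, i.e. Ryx.
The converse is a direct semantic check.
So the correspondent is symmetry.

Symmetry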